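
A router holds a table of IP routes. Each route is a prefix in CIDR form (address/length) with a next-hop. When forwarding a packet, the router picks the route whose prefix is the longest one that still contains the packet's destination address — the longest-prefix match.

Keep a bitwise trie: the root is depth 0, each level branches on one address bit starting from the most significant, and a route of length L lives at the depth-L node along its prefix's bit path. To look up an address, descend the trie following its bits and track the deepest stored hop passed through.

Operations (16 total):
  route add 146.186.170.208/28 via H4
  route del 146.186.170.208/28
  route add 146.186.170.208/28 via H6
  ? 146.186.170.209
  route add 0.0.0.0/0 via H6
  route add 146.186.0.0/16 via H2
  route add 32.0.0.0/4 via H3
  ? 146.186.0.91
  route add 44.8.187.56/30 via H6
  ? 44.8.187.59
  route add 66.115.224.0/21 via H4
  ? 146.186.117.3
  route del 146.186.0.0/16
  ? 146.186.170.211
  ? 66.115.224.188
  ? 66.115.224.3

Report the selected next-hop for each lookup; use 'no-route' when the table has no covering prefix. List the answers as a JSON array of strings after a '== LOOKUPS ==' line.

Apply in order:
  add 146.186.170.208/28 -> H4 at depth 28
  - 146.186.170.208/28 clear@28
  add 146.186.170.208/28 -> H6 at depth 28
  ? 146.186.170.209  path d0:-→d1:-→d2:-→d3:-→d4:-→d5:-→d6:-→d7:-→d8:-→d9:-→d10:-→d11:-→d12:-→d13:-→d14:-→d15:-→d16:-→d17:-→d18:-→d19:-→d20:-→d21:-→d22:-→d23:-→d24:-→d25:-→d26:-→d27:-→d28:H6  best=H6
  add 0.0.0.0/0 -> H6 at depth 0
  add 146.186.0.0/16 -> H2 at depth 16
  add 32.0.0.0/4 -> H3 at depth 4
  ? 146.186.0.91  path d0:H6→d1:-→d2:-→d3:-→d4:-→d5:-→d6:-→d7:-→d8:-→d9:-→d10:-→d11:-→d12:-→d13:-→d14:-→d15:-→d16:H2  best=H2
  add 44.8.187.56/30 -> H6 at depth 30
  ? 44.8.187.59  path d0:H6→d1:-→d2:-→d3:-→d4:H3→d5:-→d6:-→d7:-→d8:-→d9:-→d10:-→d11:-→d12:-→d13:-→d14:-→d15:-→d16:-→d17:-→d18:-→d19:-→d20:-→d21:-→d22:-→d23:-→d24:-→d25:-→d26:-→d27:-→d28:-→d29:-→d30:H6  best=H6
  add 66.115.224.0/21 -> H4 at depth 21
  ? 146.186.117.3  path d0:H6→d1:-→d2:-→d3:-→d4:-→d5:-→d6:-→d7:-→d8:-→d9:-→d10:-→d11:-→d12:-→d13:-→d14:-→d15:-→d16:H2  best=H2
  - 146.186.0.0/16 clear@16
  ? 146.186.170.211  path d0:H6→d1:-→d2:-→d3:-→d4:-→d5:-→d6:-→d7:-→d8:-→d9:-→d10:-→d11:-→d12:-→d13:-→d14:-→d15:-→d16:-→d17:-→d18:-→d19:-→d20:-→d21:-→d22:-→d23:-→d24:-→d25:-→d26:-→d27:-→d28:H6  best=H6
  ? 66.115.224.188  path d0:H6→d1:-→d2:-→d3:-→d4:-→d5:-→d6:-→d7:-→d8:-→d9:-→d10:-→d11:-→d12:-→d13:-→d14:-→d15:-→d16:-→d17:-→d18:-→d19:-→d20:-→d21:H4  best=H4
  ? 66.115.224.3  path d0:H6→d1:-→d2:-→d3:-→d4:-→d5:-→d6:-→d7:-→d8:-→d9:-→d10:-→d11:-→d12:-→d13:-→d14:-→d15:-→d16:-→d17:-→d18:-→d19:-→d20:-→d21:H4  best=H4

== LOOKUPS ==
["H6","H2","H6","H2","H6","H4","H4"]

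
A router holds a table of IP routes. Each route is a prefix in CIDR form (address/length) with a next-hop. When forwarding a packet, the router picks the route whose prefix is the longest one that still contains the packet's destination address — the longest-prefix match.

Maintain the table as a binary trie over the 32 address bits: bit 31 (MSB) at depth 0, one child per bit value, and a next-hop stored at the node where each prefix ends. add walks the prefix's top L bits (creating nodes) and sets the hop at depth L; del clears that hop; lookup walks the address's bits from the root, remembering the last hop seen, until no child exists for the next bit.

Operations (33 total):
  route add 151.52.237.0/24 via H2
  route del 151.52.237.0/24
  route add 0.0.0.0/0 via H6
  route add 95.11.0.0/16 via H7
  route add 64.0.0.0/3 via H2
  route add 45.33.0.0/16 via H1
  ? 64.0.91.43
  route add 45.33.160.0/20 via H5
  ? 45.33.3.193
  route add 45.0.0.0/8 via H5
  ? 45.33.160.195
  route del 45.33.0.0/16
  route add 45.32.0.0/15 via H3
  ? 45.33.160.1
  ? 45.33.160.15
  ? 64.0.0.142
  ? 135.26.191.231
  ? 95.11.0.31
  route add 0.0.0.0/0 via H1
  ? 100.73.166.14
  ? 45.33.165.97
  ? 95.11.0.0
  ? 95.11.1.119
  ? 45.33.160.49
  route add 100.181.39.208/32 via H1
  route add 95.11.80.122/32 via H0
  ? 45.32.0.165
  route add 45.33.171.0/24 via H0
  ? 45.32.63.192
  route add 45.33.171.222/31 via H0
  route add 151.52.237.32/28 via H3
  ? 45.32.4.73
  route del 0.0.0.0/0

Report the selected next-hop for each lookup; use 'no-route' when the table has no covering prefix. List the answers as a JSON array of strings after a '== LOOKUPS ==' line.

Trace:
  add 151.52.237.0/24 -> H2 at depth 24
  - 151.52.237.0/24 clear@24
  add 0.0.0.0/0 -> H6 at depth 0
  add 95.11.0.0/16 -> H7 at depth 16
  add 64.0.0.0/3 -> H2 at depth 3
  add 45.33.0.0/16 -> H1 at depth 16
  ? 64.0.91.43  path d0:H6→d1:-→d2:-→d3:H2  best=H2
  add 45.33.160.0/20 -> H5 at depth 20
  ? 45.33.3.193  path d0:H6→d1:-→d2:-→d3:-→d4:-→d5:-→d6:-→d7:-→d8:-→d9:-→d10:-→d11:-→d12:-→d13:-→d14:-→d15:-→d16:H1  best=H1
  add 45.0.0.0/8 -> H5 at depth 8
  ? 45.33.160.195  path d0:H6→d1:-→d2:-→d3:-→d4:-→d5:-→d6:-→d7:-→d8:H5→d9:-→d10:-→d11:-→d12:-→d13:-→d14:-→d15:-→d16:H1→d17:-→d18:-→d19:-→d20:H5  best=H5
  - 45.33.0.0/16 clear@16
  add 45.32.0.0/15 -> H3 at depth 15
  ? 45.33.160.1  path d0:H6→d1:-→d2:-→d3:-→d4:-→d5:-→d6:-→d7:-→d8:H5→d9:-→d10:-→d11:-→d12:-→d13:-→d14:-→d15:H3→d16:-→d17:-→d18:-→d19:-→d20:H5  best=H5
  ? 45.33.160.15  path d0:H6→d1:-→d2:-→d3:-→d4:-→d5:-→d6:-→d7:-→d8:H5→d9:-→d10:-→d11:-→d12:-→d13:-→d14:-→d15:H3→d16:-→d17:-→d18:-→d19:-→d20:H5  best=H5
  ? 64.0.0.142  path d0:H6→d1:-→d2:-→d3:H2  best=H2
  ? 135.26.191.231  path d0:H6→d1:-→d2:-→d3:-  best=H6
  ? 95.11.0.31  path d0:H6→d1:-→d2:-→d3:H2→d4:-→d5:-→d6:-→d7:-→d8:-→d9:-→d10:-→d11:-→d12:-→d13:-→d14:-→d15:-→d16:H7  best=H7
  add 0.0.0.0/0 -> H1 at depth 0
  ? 100.73.166.14  path d0:H1→d1:-→d2:-  best=H1
  ? 45.33.165.97  path d0:H1→d1:-→d2:-→d3:-→d4:-→d5:-→d6:-→d7:-→d8:H5→d9:-→d10:-→d11:-→d12:-→d13:-→d14:-→d15:H3→d16:-→d17:-→d18:-→d19:-→d20:H5  best=H5
  ? 95.11.0.0  path d0:H1→d1:-→d2:-→d3:H2→d4:-→d5:-→d6:-→d7:-→d8:-→d9:-→d10:-→d11:-→d12:-→d13:-→d14:-→d15:-→d16:H7  best=H7
  ? 95.11.1.119  path d0:H1→d1:-→d2:-→d3:H2→d4:-→d5:-→d6:-→d7:-→d8:-→d9:-→d10:-→d11:-→d12:-→d13:-→d14:-→d15:-→d16:H7  best=H7
  ? 45.33.160.49  path d0:H1→d1:-→d2:-→d3:-→d4:-→d5:-→d6:-→d7:-→d8:H5→d9:-→d10:-→d11:-→d12:-→d13:-→d14:-→d15:H3→d16:-→d17:-→d18:-→d19:-→d20:H5  best=H5
  add 100.181.39.208/32 -> H1 at depth 32
  add 95.11.80.122/32 -> H0 at depth 32
  ? 45.32.0.165  path d0:H1→d1:-→d2:-→d3:-→d4:-→d5:-→d6:-→d7:-→d8:H5→d9:-→d10:-→d11:-→d12:-→d13:-→d14:-→d15:H3  best=H3
  add 45.33.171.0/24 -> H0 at depth 24
  ? 45.32.63.192  path d0:H1→d1:-→d2:-→d3:-→d4:-→d5:-→d6:-→d7:-→d8:H5→d9:-→d10:-→d11:-→d12:-→d13:-→d14:-→d15:H3  best=H3
  add 45.33.171.222/31 -> H0 at depth 31
  add 151.52.237.32/28 -> H3 at depth 28
  ? 45.32.4.73  path d0:H1→d1:-→d2:-→d3:-→d4:-→d5:-→d6:-→d7:-→d8:H5→d9:-→d10:-→d11:-→d12:-→d13:-→d14:-→d15:H3  best=H3
  - 0.0.0.0/0 clear@0

== LOOKUPS ==
["H2","H1","H5","H5","H5","H2","H6","H7","H1","H5","H7","H7","H5","H3","H3","H3"]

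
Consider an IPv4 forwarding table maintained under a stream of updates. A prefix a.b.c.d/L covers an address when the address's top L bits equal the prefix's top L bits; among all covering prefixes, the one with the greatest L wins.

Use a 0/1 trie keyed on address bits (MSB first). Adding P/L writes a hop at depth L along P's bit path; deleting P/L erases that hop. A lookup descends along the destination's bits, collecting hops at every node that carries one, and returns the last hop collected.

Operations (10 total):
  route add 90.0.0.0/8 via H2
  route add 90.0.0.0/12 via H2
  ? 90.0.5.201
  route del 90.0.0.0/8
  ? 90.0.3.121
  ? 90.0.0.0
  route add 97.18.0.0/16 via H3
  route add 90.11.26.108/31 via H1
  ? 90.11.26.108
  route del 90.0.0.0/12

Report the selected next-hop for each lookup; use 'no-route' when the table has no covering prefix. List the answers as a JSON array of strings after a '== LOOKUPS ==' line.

Process each operation:
  + 90.0.0.0/8 (H2) depth=8
  + 90.0.0.0/12 (H2) depth=12
  ? 90.0.5.201  path d0:-→d1:-→d2:-→d3:-→d4:-→d5:-→d6:-→d7:-→d8:H2→d9:-→d10:-→d11:-→d12:H2  best=H2
  - 90.0.0.0/8 clear@8
  ? 90.0.3.121  path d0:-→d1:-→d2:-→d3:-→d4:-→d5:-→d6:-→d7:-→d8:-→d9:-→d10:-→d11:-→d12:H2  best=H2
  ? 90.0.0.0  path d0:-→d1:-→d2:-→d3:-→d4:-→d5:-→d6:-→d7:-→d8:-→d9:-→d10:-→d11:-→d12:H2  best=H2
  + 97.18.0.0/16 (H3) depth=16
  + 90.11.26.108/31 (H1) depth=31
  ? 90.11.26.108  path d0:-→d1:-→d2:-→d3:-→d4:-→d5:-→d6:-→d7:-→d8:-→d9:-→d10:-→d11:-→d12:H2→d13:-→d14:-→d15:-→d16:-→d17:-→d18:-→d19:-→d20:-→d21:-→d22:-→d23:-→d24:-→d25:-→d26:-→d27:-→d28:-→d29:-→d30:-→d31:H1  best=H1
  - 90.0.0.0/12 clear@12

== LOOKUPS ==
["H2","H2","H2","H1"]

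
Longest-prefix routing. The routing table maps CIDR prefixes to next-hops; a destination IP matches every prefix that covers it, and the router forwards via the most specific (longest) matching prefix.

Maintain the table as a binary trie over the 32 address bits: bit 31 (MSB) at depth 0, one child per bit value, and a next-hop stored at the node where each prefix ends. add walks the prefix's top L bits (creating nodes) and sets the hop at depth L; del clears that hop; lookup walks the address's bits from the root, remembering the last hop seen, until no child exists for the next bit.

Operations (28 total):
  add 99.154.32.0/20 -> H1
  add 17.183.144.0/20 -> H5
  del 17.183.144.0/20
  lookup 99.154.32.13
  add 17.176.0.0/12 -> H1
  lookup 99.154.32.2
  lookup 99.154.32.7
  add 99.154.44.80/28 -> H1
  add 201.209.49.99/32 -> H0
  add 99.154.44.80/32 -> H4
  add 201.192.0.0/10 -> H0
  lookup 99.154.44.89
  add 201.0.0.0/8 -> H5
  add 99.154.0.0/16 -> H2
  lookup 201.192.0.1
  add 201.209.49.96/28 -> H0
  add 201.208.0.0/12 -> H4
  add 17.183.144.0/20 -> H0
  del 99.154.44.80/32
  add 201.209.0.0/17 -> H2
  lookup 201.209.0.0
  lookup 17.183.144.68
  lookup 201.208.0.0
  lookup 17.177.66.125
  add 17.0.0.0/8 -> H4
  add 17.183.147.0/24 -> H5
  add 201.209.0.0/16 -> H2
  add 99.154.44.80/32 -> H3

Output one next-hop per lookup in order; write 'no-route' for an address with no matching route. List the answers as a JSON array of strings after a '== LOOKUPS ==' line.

Process each operation:
  add 99.154.32.0/20 -> H1 at depth 20
  add 17.183.144.0/20 -> H5 at depth 20
  - 17.183.144.0/20 clear@20
  Q 99.154.32.13: descend 01100011100110100010 ; hops seen [H1] ; pick H1
  add 17.176.0.0/12 -> H1 at depth 12
  Q 99.154.32.2: descend 01100011100110100010 ; hops seen [H1] ; pick H1
  Q 99.154.32.7: descend 01100011100110100010 ; hops seen [H1] ; pick H1
  add 99.154.44.80/28 -> H1 at depth 28
  add 201.209.49.99/32 -> H0 at depth 32
  add 99.154.44.80/32 -> H4 at depth 32
  add 201.192.0.0/10 -> H0 at depth 10
  Q 99.154.44.89: descend 0110001110011010001011000101 ; hops seen [H1,H1] ; pick H1
  add 201.0.0.0/8 -> H5 at depth 8
  add 99.154.0.0/16 -> H2 at depth 16
  Q 201.192.0.1: descend 11001001110 ; hops seen [H5,H0] ; pick H0
  add 201.209.49.96/28 -> H0 at depth 28
  add 201.208.0.0/12 -> H4 at depth 12
  add 17.183.144.0/20 -> H0 at depth 20
  - 99.154.44.80/32 clear@32
  add 201.209.0.0/17 -> H2 at depth 17
  Q 201.209.0.0: descend 110010011101000100 ; hops seen [H5,H0,H4,H2] ; pick H2
  Q 17.183.144.68: descend 00010001101101111001 ; hops seen [H1,H0] ; pick H0
  Q 201.208.0.0: descend 110010011101000 ; hops seen [H5,H0,H4] ; pick H4
  Q 17.177.66.125: descend 0001000110110 ; hops seen [H1] ; pick H1
  add 17.0.0.0/8 -> H4 at depth 8
  add 17.183.147.0/24 -> H5 at depth 24
  add 201.209.0.0/16 -> H2 at depth 16
  add 99.154.44.80/32 -> H3 at depth 32

== LOOKUPS ==
["H1","H1","H1","H1","H0","H2","H0","H4","H1"]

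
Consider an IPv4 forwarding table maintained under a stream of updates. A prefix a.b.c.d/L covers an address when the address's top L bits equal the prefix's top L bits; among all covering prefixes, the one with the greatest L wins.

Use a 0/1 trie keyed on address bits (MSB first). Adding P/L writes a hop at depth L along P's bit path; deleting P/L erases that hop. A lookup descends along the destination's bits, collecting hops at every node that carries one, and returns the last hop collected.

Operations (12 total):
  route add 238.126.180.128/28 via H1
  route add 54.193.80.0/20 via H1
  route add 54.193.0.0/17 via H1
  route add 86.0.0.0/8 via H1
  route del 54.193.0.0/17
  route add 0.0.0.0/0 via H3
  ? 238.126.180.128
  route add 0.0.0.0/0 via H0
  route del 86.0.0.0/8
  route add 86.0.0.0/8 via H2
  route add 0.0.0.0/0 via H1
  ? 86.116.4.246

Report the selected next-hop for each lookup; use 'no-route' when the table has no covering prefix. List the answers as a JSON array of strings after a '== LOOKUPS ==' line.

Apply in order:
  add 238.126.180.128/28 -> H1 at depth 28
  add 54.193.80.0/20 -> H1 at depth 20
  add 54.193.0.0/17 -> H1 at depth 17
  add 86.0.0.0/8 -> H1 at depth 8
  - 54.193.0.0/17 clear@17
  add 0.0.0.0/0 -> H3 at depth 0
  ? 238.126.180.128  path d0:H3→d1:-→d2:-→d3:-→d4:-→d5:-→d6:-→d7:-→d8:-→d9:-→d10:-→d11:-→d12:-→d13:-→d14:-→d15:-→d16:-→d17:-→d18:-→d19:-→d20:-→d21:-→d22:-→d23:-→d24:-→d25:-→d26:-→d27:-→d28:H1  best=H1
  add 0.0.0.0/0 -> H0 at depth 0
  - 86.0.0.0/8 clear@8
  add 86.0.0.0/8 -> H2 at depth 8
  add 0.0.0.0/0 -> H1 at depth 0
  ? 86.116.4.246  path d0:H1→d1:-→d2:-→d3:-→d4:-→d5:-→d6:-→d7:-→d8:H2  best=H2

== LOOKUPS ==
["H1","H2"]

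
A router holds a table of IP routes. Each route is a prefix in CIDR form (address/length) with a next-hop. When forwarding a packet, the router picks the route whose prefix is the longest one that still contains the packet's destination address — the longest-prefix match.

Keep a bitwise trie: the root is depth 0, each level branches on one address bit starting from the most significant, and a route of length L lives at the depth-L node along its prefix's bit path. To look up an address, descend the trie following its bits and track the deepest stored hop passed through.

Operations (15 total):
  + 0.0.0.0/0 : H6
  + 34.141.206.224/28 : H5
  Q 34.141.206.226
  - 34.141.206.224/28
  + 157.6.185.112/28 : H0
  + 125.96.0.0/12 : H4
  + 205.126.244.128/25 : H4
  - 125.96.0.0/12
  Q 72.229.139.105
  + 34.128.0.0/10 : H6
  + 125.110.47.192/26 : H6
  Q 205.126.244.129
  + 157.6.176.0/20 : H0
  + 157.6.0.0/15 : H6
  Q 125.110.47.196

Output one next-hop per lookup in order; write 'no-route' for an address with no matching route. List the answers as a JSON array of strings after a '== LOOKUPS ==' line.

Process each operation:
  add 0.0.0.0/0 -> H6 at depth 0
  add 34.141.206.224/28 -> H5 at depth 28
  lookup 34.141.206.226: bits 0010001010001101110011101110 walk d0:H6→d1:-→d2:-→d3:-→d4:-→d5:-→d6:-→d7:-→d8:-→d9:-→d10:-→d11:-→d12:-→d13:-→d14:-→d15:-→d16:-→d17:-→d18:-→d19:-→d20:-→d21:-→d22:-→d23:-→d24:-→d25:-→d26:-→d27:-→d28:H5 -> H5
  - 34.141.206.224/28 clear@28
  add 157.6.185.112/28 -> H0 at depth 28
  add 125.96.0.0/12 -> H4 at depth 12
  add 205.126.244.128/25 -> H4 at depth 25
  - 125.96.0.0/12 clear@12
  lookup 72.229.139.105: bits 01 walk d0:H6→d1:-→d2:- -> H6
  add 34.128.0.0/10 -> H6 at depth 10
  add 125.110.47.192/26 -> H6 at depth 26
  lookup 205.126.244.129: bits 1100110101111110111101001 walk d0:H6→d1:-→d2:-→d3:-→d4:-→d5:-→d6:-→d7:-→d8:-→d9:-→d10:-→d11:-→d12:-→d13:-→d14:-→d15:-→d16:-→d17:-→d18:-→d19:-→d20:-→d21:-→d22:-→d23:-→d24:-→d25:H4 -> H4
  add 157.6.176.0/20 -> H0 at depth 20
  add 157.6.0.0/15 -> H6 at depth 15
  lookup 125.110.47.196: bits 01111101011011100010111111 walk d0:H6→d1:-→d2:-→d3:-→d4:-→d5:-→d6:-→d7:-→d8:-→d9:-→d10:-→d11:-→d12:-→d13:-→d14:-→d15:-→d16:-→d17:-→d18:-→d19:-→d20:-→d21:-→d22:-→d23:-→d24:-→d25:-→d26:H6 -> H6

== LOOKUPS ==
["H5","H6","H4","H6"]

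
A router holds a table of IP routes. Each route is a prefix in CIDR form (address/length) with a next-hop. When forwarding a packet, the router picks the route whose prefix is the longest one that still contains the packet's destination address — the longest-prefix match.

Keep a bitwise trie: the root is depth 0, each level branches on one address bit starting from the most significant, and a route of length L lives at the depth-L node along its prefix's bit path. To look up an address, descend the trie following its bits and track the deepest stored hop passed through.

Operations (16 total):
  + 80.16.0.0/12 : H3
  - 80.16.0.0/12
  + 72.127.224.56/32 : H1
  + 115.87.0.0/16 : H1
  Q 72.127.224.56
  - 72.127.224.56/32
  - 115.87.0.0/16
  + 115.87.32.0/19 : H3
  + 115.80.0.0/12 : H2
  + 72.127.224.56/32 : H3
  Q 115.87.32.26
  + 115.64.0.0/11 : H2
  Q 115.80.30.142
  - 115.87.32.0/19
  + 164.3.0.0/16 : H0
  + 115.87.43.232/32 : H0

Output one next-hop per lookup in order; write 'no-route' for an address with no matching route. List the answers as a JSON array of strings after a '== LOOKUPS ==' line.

Apply in order:
  add 80.16.0.0/12 -> H3 at depth 12
  - 80.16.0.0/12 clear@12
  add 72.127.224.56/32 -> H1 at depth 32
  add 115.87.0.0/16 -> H1 at depth 16
  Q 72.127.224.56: descend 01001000011111111110000000111000 ; hops seen [H1] ; pick H1
  - 72.127.224.56/32 clear@32
  - 115.87.0.0/16 clear@16
  add 115.87.32.0/19 -> H3 at depth 19
  add 115.80.0.0/12 -> H2 at depth 12
  add 72.127.224.56/32 -> H3 at depth 32
  Q 115.87.32.26: descend 0111001101010111001 ; hops seen [H2,H3] ; pick H3
  add 115.64.0.0/11 -> H2 at depth 11
  Q 115.80.30.142: descend 0111001101010 ; hops seen [H2,H2] ; pick H2
  - 115.87.32.0/19 clear@19
  add 164.3.0.0/16 -> H0 at depth 16
  add 115.87.43.232/32 -> H0 at depth 32

== LOOKUPS ==
["H1","H3","H2"]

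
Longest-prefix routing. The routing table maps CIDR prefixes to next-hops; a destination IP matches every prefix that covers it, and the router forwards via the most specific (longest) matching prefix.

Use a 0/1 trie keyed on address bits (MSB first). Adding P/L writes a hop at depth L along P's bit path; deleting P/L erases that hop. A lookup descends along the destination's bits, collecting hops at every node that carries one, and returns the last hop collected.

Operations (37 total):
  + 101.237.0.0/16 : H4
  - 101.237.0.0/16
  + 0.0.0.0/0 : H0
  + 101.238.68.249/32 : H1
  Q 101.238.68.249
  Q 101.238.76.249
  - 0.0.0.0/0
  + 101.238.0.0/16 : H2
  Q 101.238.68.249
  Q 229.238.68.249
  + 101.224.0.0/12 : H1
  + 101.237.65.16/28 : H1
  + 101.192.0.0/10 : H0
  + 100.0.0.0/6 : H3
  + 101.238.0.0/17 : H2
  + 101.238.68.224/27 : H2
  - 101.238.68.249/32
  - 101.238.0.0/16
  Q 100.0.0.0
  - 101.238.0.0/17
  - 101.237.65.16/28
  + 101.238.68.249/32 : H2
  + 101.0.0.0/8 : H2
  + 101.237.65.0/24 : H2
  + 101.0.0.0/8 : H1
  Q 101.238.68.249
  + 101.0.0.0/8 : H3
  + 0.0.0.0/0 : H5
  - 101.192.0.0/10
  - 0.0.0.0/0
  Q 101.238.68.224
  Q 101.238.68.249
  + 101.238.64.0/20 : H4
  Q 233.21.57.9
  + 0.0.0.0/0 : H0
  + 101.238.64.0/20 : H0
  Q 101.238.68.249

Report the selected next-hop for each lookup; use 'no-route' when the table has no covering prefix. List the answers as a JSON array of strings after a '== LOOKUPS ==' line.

Trace:
  + 101.237.0.0/16 (H4) depth=16
  del 101.237.0.0/16 (clear depth 16)
  + 0.0.0.0/0 (H0) depth=0
  + 101.238.68.249/32 (H1) depth=32
  lookup 101.238.68.249: bits 01100101111011100100010011111001 walk d0:H0→d1:-→d2:-→d3:-→d4:-→d5:-→d6:-→d7:-→d8:-→d9:-→d10:-→d11:-→d12:-→d13:-→d14:-→d15:-→d16:-→d17:-→d18:-→d19:-→d20:-→d21:-→d22:-→d23:-→d24:-→d25:-→d26:-→d27:-→d28:-→d29:-→d30:-→d31:-→d32:H1 -> H1
  lookup 101.238.76.249: bits 01100101111011100100 walk d0:H0→d1:-→d2:-→d3:-→d4:-→d5:-→d6:-→d7:-→d8:-→d9:-→d10:-→d11:-→d12:-→d13:-→d14:-→d15:-→d16:-→d17:-→d18:-→d19:-→d20:- -> H0
  del 0.0.0.0/0 (clear depth 0)
  + 101.238.0.0/16 (H2) depth=16
  lookup 101.238.68.249: bits 01100101111011100100010011111001 walk d0:-→d1:-→d2:-→d3:-→d4:-→d5:-→d6:-→d7:-→d8:-→d9:-→d10:-→d11:-→d12:-→d13:-→d14:-→d15:-→d16:H2→d17:-→d18:-→d19:-→d20:-→d21:-→d22:-→d23:-→d24:-→d25:-→d26:-→d27:-→d28:-→d29:-→d30:-→d31:-→d32:H1 -> H1
  lookup 229.238.68.249: bits ε walk d0:- -> no-route
  + 101.224.0.0/12 (H1) depth=12
  + 101.237.65.16/28 (H1) depth=28
  + 101.192.0.0/10 (H0) depth=10
  + 100.0.0.0/6 (H3) depth=6
  + 101.238.0.0/17 (H2) depth=17
  + 101.238.68.224/27 (H2) depth=27
  del 101.238.68.249/32 (clear depth 32)
  del 101.238.0.0/16 (clear depth 16)
  lookup 100.0.0.0: bits 0110010 walk d0:-→d1:-→d2:-→d3:-→d4:-→d5:-→d6:H3→d7:- -> H3
  del 101.238.0.0/17 (clear depth 17)
  del 101.237.65.16/28 (clear depth 28)
  + 101.238.68.249/32 (H2) depth=32
  + 101.0.0.0/8 (H2) depth=8
  + 101.237.65.0/24 (H2) depth=24
  + 101.0.0.0/8 (H1) depth=8
  lookup 101.238.68.249: bits 01100101111011100100010011111001 walk d0:-→d1:-→d2:-→d3:-→d4:-→d5:-→d6:H3→d7:-→d8:H1→d9:-→d10:H0→d11:-→d12:H1→d13:-→d14:-→d15:-→d16:-→d17:-→d18:-→d19:-→d20:-→d21:-→d22:-→d23:-→d24:-→d25:-→d26:-→d27:H2→d28:-→d29:-→d30:-→d31:-→d32:H2 -> H2
  + 101.0.0.0/8 (H3) depth=8
  + 0.0.0.0/0 (H5) depth=0
  del 101.192.0.0/10 (clear depth 10)
  del 0.0.0.0/0 (clear depth 0)
  lookup 101.238.68.224: bits 011001011110111001000100111 walk d0:-→d1:-→d2:-→d3:-→d4:-→d5:-→d6:H3→d7:-→d8:H3→d9:-→d10:-→d11:-→d12:H1→d13:-→d14:-→d15:-→d16:-→d17:-→d18:-→d19:-→d20:-→d21:-→d22:-→d23:-→d24:-→d25:-→d26:-→d27:H2 -> H2
  lookup 101.238.68.249: bits 01100101111011100100010011111001 walk d0:-→d1:-→d2:-→d3:-→d4:-→d5:-→d6:H3→d7:-→d8:H3→d9:-→d10:-→d11:-→d12:H1→d13:-→d14:-→d15:-→d16:-→d17:-→d18:-→d19:-→d20:-→d21:-→d22:-→d23:-→d24:-→d25:-→d26:-→d27:H2→d28:-→d29:-→d30:-→d31:-→d32:H2 -> H2
  + 101.238.64.0/20 (H4) depth=20
  lookup 233.21.57.9: bits ε walk d0:- -> no-route
  + 0.0.0.0/0 (H0) depth=0
  + 101.238.64.0/20 (H0) depth=20
  lookup 101.238.68.249: bits 01100101111011100100010011111001 walk d0:H0→d1:-→d2:-→d3:-→d4:-→d5:-→d6:H3→d7:-→d8:H3→d9:-→d10:-→d11:-→d12:H1→d13:-→d14:-→d15:-→d16:-→d17:-→d18:-→d19:-→d20:H0→d21:-→d22:-→d23:-→d24:-→d25:-→d26:-→d27:H2→d28:-→d29:-→d30:-→d31:-→d32:H2 -> H2

== LOOKUPS ==
["H1","H0","H1","no-route","H3","H2","H2","H2","no-route","H2"]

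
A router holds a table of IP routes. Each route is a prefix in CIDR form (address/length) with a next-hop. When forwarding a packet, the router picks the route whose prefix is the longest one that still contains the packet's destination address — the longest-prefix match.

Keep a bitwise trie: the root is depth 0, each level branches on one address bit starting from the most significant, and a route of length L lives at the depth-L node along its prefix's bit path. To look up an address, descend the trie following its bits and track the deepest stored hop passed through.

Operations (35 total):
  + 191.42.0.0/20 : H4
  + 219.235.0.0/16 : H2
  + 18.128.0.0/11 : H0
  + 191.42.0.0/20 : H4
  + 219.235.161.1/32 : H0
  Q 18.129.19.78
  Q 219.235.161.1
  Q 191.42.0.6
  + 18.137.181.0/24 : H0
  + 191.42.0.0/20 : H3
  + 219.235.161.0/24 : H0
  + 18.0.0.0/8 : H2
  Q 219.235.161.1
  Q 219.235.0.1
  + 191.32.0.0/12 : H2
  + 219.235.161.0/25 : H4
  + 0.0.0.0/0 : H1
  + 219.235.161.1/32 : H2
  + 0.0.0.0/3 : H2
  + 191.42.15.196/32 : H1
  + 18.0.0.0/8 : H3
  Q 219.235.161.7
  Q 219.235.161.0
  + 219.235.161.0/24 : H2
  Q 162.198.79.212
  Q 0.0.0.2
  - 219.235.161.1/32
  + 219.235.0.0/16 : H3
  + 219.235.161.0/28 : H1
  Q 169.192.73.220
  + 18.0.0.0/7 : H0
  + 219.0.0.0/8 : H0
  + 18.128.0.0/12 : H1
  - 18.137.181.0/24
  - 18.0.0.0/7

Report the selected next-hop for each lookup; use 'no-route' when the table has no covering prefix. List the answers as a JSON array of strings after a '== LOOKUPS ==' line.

Apply in order:
  + 191.42.0.0/20 (H4) depth=20
  + 219.235.0.0/16 (H2) depth=16
  + 18.128.0.0/11 (H0) depth=11
  + 191.42.0.0/20 (H4) depth=20
  + 219.235.161.1/32 (H0) depth=32
  Q 18.129.19.78: descend 00010010100 ; hops seen [H0] ; pick H0
  Q 219.235.161.1: descend 11011011111010111010000100000001 ; hops seen [H2,H0] ; pick H0
  Q 191.42.0.6: descend 10111111001010100000 ; hops seen [H4] ; pick H4
  + 18.137.181.0/24 (H0) depth=24
  + 191.42.0.0/20 (H3) depth=20
  + 219.235.161.0/24 (H0) depth=24
  + 18.0.0.0/8 (H2) depth=8
  Q 219.235.161.1: descend 11011011111010111010000100000001 ; hops seen [H2,H0,H0] ; pick H0
  Q 219.235.0.1: descend 1101101111101011 ; hops seen [H2] ; pick H2
  + 191.32.0.0/12 (H2) depth=12
  + 219.235.161.0/25 (H4) depth=25
  + 0.0.0.0/0 (H1) depth=0
  + 219.235.161.1/32 (H2) depth=32
  + 0.0.0.0/3 (H2) depth=3
  + 191.42.15.196/32 (H1) depth=32
  + 18.0.0.0/8 (H3) depth=8
  Q 219.235.161.7: descend 11011011111010111010000100000 ; hops seen [H1,H2,H0,H4] ; pick H4
  Q 219.235.161.0: descend 1101101111101011101000010000000 ; hops seen [H1,H2,H0,H4] ; pick H4
  + 219.235.161.0/24 (H2) depth=24
  Q 162.198.79.212: descend 101 ; hops seen [H1] ; pick H1
  Q 0.0.0.2: descend 000 ; hops seen [H1,H2] ; pick H2
  - 219.235.161.1/32 clear@32
  + 219.235.0.0/16 (H3) depth=16
  + 219.235.161.0/28 (H1) depth=28
  Q 169.192.73.220: descend 101 ; hops seen [H1] ; pick H1
  + 18.0.0.0/7 (H0) depth=7
  + 219.0.0.0/8 (H0) depth=8
  + 18.128.0.0/12 (H1) depth=12
  - 18.137.181.0/24 clear@24
  - 18.0.0.0/7 clear@7

== LOOKUPS ==
["H0","H0","H4","H0","H2","H4","H4","H1","H2","H1"]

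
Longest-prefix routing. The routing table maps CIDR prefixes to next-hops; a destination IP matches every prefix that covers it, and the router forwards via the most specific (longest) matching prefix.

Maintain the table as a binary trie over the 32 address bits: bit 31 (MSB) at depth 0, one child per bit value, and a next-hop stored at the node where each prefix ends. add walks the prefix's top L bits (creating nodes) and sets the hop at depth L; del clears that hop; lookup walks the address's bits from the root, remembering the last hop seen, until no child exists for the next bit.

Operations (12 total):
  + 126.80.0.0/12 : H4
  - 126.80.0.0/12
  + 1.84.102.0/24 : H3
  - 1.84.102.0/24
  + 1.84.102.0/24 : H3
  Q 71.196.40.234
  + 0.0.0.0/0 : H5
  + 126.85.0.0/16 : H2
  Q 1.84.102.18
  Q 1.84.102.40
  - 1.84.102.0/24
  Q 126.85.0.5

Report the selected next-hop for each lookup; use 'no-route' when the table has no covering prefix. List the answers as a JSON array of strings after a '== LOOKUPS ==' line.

Trace:
  + 126.80.0.0/12 (H4) depth=12
  del 126.80.0.0/12 (clear depth 12)
  + 1.84.102.0/24 (H3) depth=24
  del 1.84.102.0/24 (clear depth 24)
  + 1.84.102.0/24 (H3) depth=24
  lookup 71.196.40.234: bits 01 walk d0:-→d1:-→d2:- -> no-route
  + 0.0.0.0/0 (H5) depth=0
  + 126.85.0.0/16 (H2) depth=16
  lookup 1.84.102.18: bits 000000010101010001100110 walk d0:H5→d1:-→d2:-→d3:-→d4:-→d5:-→d6:-→d7:-→d8:-→d9:-→d10:-→d11:-→d12:-→d13:-→d14:-→d15:-→d16:-→d17:-→d18:-→d19:-→d20:-→d21:-→d22:-→d23:-→d24:H3 -> H3
  lookup 1.84.102.40: bits 000000010101010001100110 walk d0:H5→d1:-→d2:-→d3:-→d4:-→d5:-→d6:-→d7:-→d8:-→d9:-→d10:-→d11:-→d12:-→d13:-→d14:-→d15:-→d16:-→d17:-→d18:-→d19:-→d20:-→d21:-→d22:-→d23:-→d24:H3 -> H3
  del 1.84.102.0/24 (clear depth 24)
  lookup 126.85.0.5: bits 0111111001010101 walk d0:H5→d1:-→d2:-→d3:-→d4:-→d5:-→d6:-→d7:-→d8:-→d9:-→d10:-→d11:-→d12:-→d13:-→d14:-→d15:-→d16:H2 -> H2

== LOOKUPS ==
["no-route","H3","H3","H2"]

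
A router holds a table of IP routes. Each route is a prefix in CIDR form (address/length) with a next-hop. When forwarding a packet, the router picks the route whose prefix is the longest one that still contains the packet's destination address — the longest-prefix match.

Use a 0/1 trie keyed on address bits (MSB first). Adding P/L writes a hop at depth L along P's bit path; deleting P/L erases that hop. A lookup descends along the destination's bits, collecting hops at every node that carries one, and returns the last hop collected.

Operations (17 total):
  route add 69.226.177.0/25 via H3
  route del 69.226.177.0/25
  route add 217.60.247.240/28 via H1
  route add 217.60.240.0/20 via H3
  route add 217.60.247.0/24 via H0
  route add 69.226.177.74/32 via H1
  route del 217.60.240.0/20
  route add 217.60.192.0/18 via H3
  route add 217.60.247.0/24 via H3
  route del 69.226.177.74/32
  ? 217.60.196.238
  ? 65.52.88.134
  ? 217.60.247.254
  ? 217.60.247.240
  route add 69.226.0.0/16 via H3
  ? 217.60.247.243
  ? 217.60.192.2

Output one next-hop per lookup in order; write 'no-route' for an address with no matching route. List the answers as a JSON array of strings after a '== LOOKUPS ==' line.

Apply in order:
  + 69.226.177.0/25 (H3) depth=25
  del 69.226.177.0/25 (clear depth 25)
  + 217.60.247.240/28 (H1) depth=28
  + 217.60.240.0/20 (H3) depth=20
  + 217.60.247.0/24 (H0) depth=24
  + 69.226.177.74/32 (H1) depth=32
  del 217.60.240.0/20 (clear depth 20)
  + 217.60.192.0/18 (H3) depth=18
  + 217.60.247.0/24 (H3) depth=24
  del 69.226.177.74/32 (clear depth 32)
  ? 217.60.196.238  path d0:-→d1:-→d2:-→d3:-→d4:-→d5:-→d6:-→d7:-→d8:-→d9:-→d10:-→d11:-→d12:-→d13:-→d14:-→d15:-→d16:-→d17:-→d18:H3  best=H3
  ? 65.52.88.134  path d0:-→d1:-→d2:-→d3:-→d4:-→d5:-  best=no-route
  ? 217.60.247.254  path d0:-→d1:-→d2:-→d3:-→d4:-→d5:-→d6:-→d7:-→d8:-→d9:-→d10:-→d11:-→d12:-→d13:-→d14:-→d15:-→d16:-→d17:-→d18:H3→d19:-→d20:-→d21:-→d22:-→d23:-→d24:H3→d25:-→d26:-→d27:-→d28:H1  best=H1
  ? 217.60.247.240  path d0:-→d1:-→d2:-→d3:-→d4:-→d5:-→d6:-→d7:-→d8:-→d9:-→d10:-→d11:-→d12:-→d13:-→d14:-→d15:-→d16:-→d17:-→d18:H3→d19:-→d20:-→d21:-→d22:-→d23:-→d24:H3→d25:-→d26:-→d27:-→d28:H1  best=H1
  + 69.226.0.0/16 (H3) depth=16
  ? 217.60.247.243  path d0:-→d1:-→d2:-→d3:-→d4:-→d5:-→d6:-→d7:-→d8:-→d9:-→d10:-→d11:-→d12:-→d13:-→d14:-→d15:-→d16:-→d17:-→d18:H3→d19:-→d20:-→d21:-→d22:-→d23:-→d24:H3→d25:-→d26:-→d27:-→d28:H1  best=H1
  ? 217.60.192.2  path d0:-→d1:-→d2:-→d3:-→d4:-→d5:-→d6:-→d7:-→d8:-→d9:-→d10:-→d11:-→d12:-→d13:-→d14:-→d15:-→d16:-→d17:-→d18:H3  best=H3

== LOOKUPS ==
["H3","no-route","H1","H1","H1","H3"]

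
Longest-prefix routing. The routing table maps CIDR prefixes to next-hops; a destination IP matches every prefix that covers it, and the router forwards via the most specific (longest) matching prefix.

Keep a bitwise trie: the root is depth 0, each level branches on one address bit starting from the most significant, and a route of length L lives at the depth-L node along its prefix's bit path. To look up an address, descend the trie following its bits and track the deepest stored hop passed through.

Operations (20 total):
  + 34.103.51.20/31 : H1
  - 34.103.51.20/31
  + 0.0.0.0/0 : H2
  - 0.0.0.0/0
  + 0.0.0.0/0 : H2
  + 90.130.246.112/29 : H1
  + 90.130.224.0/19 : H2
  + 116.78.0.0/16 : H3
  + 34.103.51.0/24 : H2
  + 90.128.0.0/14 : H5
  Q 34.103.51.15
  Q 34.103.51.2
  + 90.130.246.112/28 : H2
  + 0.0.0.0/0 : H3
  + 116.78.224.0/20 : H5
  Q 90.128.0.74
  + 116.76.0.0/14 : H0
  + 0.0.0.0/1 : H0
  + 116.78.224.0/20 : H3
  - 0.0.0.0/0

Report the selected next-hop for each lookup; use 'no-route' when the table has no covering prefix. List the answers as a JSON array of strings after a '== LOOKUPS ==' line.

Process each operation:
  + 34.103.51.20/31 (H1) depth=31
  - 34.103.51.20/31 clear@31
  + 0.0.0.0/0 (H2) depth=0
  - 0.0.0.0/0 clear@0
  + 0.0.0.0/0 (H2) depth=0
  + 90.130.246.112/29 (H1) depth=29
  + 90.130.224.0/19 (H2) depth=19
  + 116.78.0.0/16 (H3) depth=16
  + 34.103.51.0/24 (H2) depth=24
  + 90.128.0.0/14 (H5) depth=14
  lookup 34.103.51.15: bits 001000100110011100110011000 walk d0:H2→d1:-→d2:-→d3:-→d4:-→d5:-→d6:-→d7:-→d8:-→d9:-→d10:-→d11:-→d12:-→d13:-→d14:-→d15:-→d16:-→d17:-→d18:-→d19:-→d20:-→d21:-→d22:-→d23:-→d24:H2→d25:-→d26:-→d27:- -> H2
  lookup 34.103.51.2: bits 001000100110011100110011000 walk d0:H2→d1:-→d2:-→d3:-→d4:-→d5:-→d6:-→d7:-→d8:-→d9:-→d10:-→d11:-→d12:-→d13:-→d14:-→d15:-→d16:-→d17:-→d18:-→d19:-→d20:-→d21:-→d22:-→d23:-→d24:H2→d25:-→d26:-→d27:- -> H2
  + 90.130.246.112/28 (H2) depth=28
  + 0.0.0.0/0 (H3) depth=0
  + 116.78.224.0/20 (H5) depth=20
  lookup 90.128.0.74: bits 01011010100000 walk d0:H3→d1:-→d2:-→d3:-→d4:-→d5:-→d6:-→d7:-→d8:-→d9:-→d10:-→d11:-→d12:-→d13:-→d14:H5 -> H5
  + 116.76.0.0/14 (H0) depth=14
  + 0.0.0.0/1 (H0) depth=1
  + 116.78.224.0/20 (H3) depth=20
  - 0.0.0.0/0 clear@0

== LOOKUPS ==
["H2","H2","H5"]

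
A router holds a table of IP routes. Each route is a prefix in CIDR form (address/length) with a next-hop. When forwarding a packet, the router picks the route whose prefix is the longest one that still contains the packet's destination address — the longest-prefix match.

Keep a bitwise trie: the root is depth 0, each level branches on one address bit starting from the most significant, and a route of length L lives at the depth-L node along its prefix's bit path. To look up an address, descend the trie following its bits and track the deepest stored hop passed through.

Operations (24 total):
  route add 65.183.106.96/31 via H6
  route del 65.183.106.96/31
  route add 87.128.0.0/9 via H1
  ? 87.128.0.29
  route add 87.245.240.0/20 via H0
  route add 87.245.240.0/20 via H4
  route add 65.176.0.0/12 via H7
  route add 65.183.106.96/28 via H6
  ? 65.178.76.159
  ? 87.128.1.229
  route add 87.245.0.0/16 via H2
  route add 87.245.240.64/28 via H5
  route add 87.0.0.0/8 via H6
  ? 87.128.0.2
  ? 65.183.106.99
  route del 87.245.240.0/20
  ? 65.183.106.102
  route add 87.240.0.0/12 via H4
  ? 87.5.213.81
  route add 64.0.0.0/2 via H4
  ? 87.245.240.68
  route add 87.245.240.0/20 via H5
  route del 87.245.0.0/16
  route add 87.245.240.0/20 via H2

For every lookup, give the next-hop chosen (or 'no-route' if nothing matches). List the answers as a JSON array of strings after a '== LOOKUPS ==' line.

Process each operation:
  add 65.183.106.96/31 -> H6 at depth 31
  - 65.183.106.96/31 clear@31
  add 87.128.0.0/9 -> H1 at depth 9
  Q 87.128.0.29: descend 010101111 ; hops seen [H1] ; pick H1
  add 87.245.240.0/20 -> H0 at depth 20
  add 87.245.240.0/20 -> H4 at depth 20
  add 65.176.0.0/12 -> H7 at depth 12
  add 65.183.106.96/28 -> H6 at depth 28
  Q 65.178.76.159: descend 0100000110110 ; hops seen [H7] ; pick H7
  Q 87.128.1.229: descend 010101111 ; hops seen [H1] ; pick H1
  add 87.245.0.0/16 -> H2 at depth 16
  add 87.245.240.64/28 -> H5 at depth 28
  add 87.0.0.0/8 -> H6 at depth 8
  Q 87.128.0.2: descend 010101111 ; hops seen [H6,H1] ; pick H1
  Q 65.183.106.99: descend 010000011011011101101010011000 ; hops seen [H7,H6] ; pick H6
  - 87.245.240.0/20 clear@20
  Q 65.183.106.102: descend 01000001101101110110101001100 ; hops seen [H7,H6] ; pick H6
  add 87.240.0.0/12 -> H4 at depth 12
  Q 87.5.213.81: descend 01010111 ; hops seen [H6] ; pick H6
  add 64.0.0.0/2 -> H4 at depth 2
  Q 87.245.240.68: descend 0101011111110101111100000100 ; hops seen [H4,H6,H1,H4,H2,H5] ; pick H5
  add 87.245.240.0/20 -> H5 at depth 20
  - 87.245.0.0/16 clear@16
  add 87.245.240.0/20 -> H2 at depth 20

== LOOKUPS ==
["H1","H7","H1","H1","H6","H6","H6","H5"]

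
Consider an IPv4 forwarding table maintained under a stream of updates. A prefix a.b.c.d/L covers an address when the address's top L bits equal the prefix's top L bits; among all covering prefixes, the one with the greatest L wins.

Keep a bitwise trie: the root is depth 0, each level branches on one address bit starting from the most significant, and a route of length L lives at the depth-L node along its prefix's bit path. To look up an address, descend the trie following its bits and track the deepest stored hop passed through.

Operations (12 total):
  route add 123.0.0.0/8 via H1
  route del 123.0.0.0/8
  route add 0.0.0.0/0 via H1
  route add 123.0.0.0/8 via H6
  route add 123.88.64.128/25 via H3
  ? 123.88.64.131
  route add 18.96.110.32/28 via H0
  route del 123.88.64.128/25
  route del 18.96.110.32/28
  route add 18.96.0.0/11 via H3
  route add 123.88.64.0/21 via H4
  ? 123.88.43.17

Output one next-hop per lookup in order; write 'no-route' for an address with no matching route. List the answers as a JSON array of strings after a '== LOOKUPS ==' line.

Process each operation:
  + 123.0.0.0/8 (H1) depth=8
  del 123.0.0.0/8 (clear depth 8)
  + 0.0.0.0/0 (H1) depth=0
  + 123.0.0.0/8 (H6) depth=8
  + 123.88.64.128/25 (H3) depth=25
  Q 123.88.64.131: descend 0111101101011000010000001 ; hops seen [H1,H6,H3] ; pick H3
  + 18.96.110.32/28 (H0) depth=28
  del 123.88.64.128/25 (clear depth 25)
  del 18.96.110.32/28 (clear depth 28)
  + 18.96.0.0/11 (H3) depth=11
  + 123.88.64.0/21 (H4) depth=21
  Q 123.88.43.17: descend 01111011010110000 ; hops seen [H1,H6] ; pick H6

== LOOKUPS ==
["H3","H6"]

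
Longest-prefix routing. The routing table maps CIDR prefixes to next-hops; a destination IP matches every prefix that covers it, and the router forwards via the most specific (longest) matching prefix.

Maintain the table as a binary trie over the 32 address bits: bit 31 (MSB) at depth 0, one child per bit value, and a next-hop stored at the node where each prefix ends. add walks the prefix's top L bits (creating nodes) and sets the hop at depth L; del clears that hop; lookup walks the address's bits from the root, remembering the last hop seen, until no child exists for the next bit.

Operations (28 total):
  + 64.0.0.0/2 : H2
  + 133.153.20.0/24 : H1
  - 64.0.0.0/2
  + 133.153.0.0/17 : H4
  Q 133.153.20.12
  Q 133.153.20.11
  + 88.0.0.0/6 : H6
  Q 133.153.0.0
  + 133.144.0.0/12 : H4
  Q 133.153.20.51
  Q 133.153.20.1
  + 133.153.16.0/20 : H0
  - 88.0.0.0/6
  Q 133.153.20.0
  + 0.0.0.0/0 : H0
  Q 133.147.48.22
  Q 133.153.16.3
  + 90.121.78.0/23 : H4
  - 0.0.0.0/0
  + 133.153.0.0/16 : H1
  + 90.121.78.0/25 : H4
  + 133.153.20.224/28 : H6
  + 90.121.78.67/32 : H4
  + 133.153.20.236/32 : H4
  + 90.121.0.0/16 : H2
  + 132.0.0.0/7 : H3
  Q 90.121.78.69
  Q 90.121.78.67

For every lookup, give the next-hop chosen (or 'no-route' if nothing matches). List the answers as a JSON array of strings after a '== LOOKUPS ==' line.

Process each operation:
  add 64.0.0.0/2 -> H2 at depth 2
  add 133.153.20.0/24 -> H1 at depth 24
  - 64.0.0.0/2 clear@2
  add 133.153.0.0/17 -> H4 at depth 17
  ? 133.153.20.12  path d0:-→d1:-→d2:-→d3:-→d4:-→d5:-→d6:-→d7:-→d8:-→d9:-→d10:-→d11:-→d12:-→d13:-→d14:-→d15:-→d16:-→d17:H4→d18:-→d19:-→d20:-→d21:-→d22:-→d23:-→d24:H1  best=H1
  ? 133.153.20.11  path d0:-→d1:-→d2:-→d3:-→d4:-→d5:-→d6:-→d7:-→d8:-→d9:-→d10:-→d11:-→d12:-→d13:-→d14:-→d15:-→d16:-→d17:H4→d18:-→d19:-→d20:-→d21:-→d22:-→d23:-→d24:H1  best=H1
  add 88.0.0.0/6 -> H6 at depth 6
  ? 133.153.0.0  path d0:-→d1:-→d2:-→d3:-→d4:-→d5:-→d6:-→d7:-→d8:-→d9:-→d10:-→d11:-→d12:-→d13:-→d14:-→d15:-→d16:-→d17:H4→d18:-→d19:-  best=H4
  add 133.144.0.0/12 -> H4 at depth 12
  ? 133.153.20.51  path d0:-→d1:-→d2:-→d3:-→d4:-→d5:-→d6:-→d7:-→d8:-→d9:-→d10:-→d11:-→d12:H4→d13:-→d14:-→d15:-→d16:-→d17:H4→d18:-→d19:-→d20:-→d21:-→d22:-→d23:-→d24:H1  best=H1
  ? 133.153.20.1  path d0:-→d1:-→d2:-→d3:-→d4:-→d5:-→d6:-→d7:-→d8:-→d9:-→d10:-→d11:-→d12:H4→d13:-→d14:-→d15:-→d16:-→d17:H4→d18:-→d19:-→d20:-→d21:-→d22:-→d23:-→d24:H1  best=H1
  add 133.153.16.0/20 -> H0 at depth 20
  - 88.0.0.0/6 clear@6
  ? 133.153.20.0  path d0:-→d1:-→d2:-→d3:-→d4:-→d5:-→d6:-→d7:-→d8:-→d9:-→d10:-→d11:-→d12:H4→d13:-→d14:-→d15:-→d16:-→d17:H4→d18:-→d19:-→d20:H0→d21:-→d22:-→d23:-→d24:H1  best=H1
  add 0.0.0.0/0 -> H0 at depth 0
  ? 133.147.48.22  path d0:H0→d1:-→d2:-→d3:-→d4:-→d5:-→d6:-→d7:-→d8:-→d9:-→d10:-→d11:-→d12:H4  best=H4
  ? 133.153.16.3  path d0:H0→d1:-→d2:-→d3:-→d4:-→d5:-→d6:-→d7:-→d8:-→d9:-→d10:-→d11:-→d12:H4→d13:-→d14:-→d15:-→d16:-→d17:H4→d18:-→d19:-→d20:H0→d21:-  best=H0
  add 90.121.78.0/23 -> H4 at depth 23
  - 0.0.0.0/0 clear@0
  add 133.153.0.0/16 -> H1 at depth 16
  add 90.121.78.0/25 -> H4 at depth 25
  add 133.153.20.224/28 -> H6 at depth 28
  add 90.121.78.67/32 -> H4 at depth 32
  add 133.153.20.236/32 -> H4 at depth 32
  add 90.121.0.0/16 -> H2 at depth 16
  add 132.0.0.0/7 -> H3 at depth 7
  ? 90.121.78.69  path d0:-→d1:-→d2:-→d3:-→d4:-→d5:-→d6:-→d7:-→d8:-→d9:-→d10:-→d11:-→d12:-→d13:-→d14:-→d15:-→d16:H2→d17:-→d18:-→d19:-→d20:-→d21:-→d22:-→d23:H4→d24:-→d25:H4→d26:-→d27:-→d28:-→d29:-  best=H4
  ? 90.121.78.67  path d0:-→d1:-→d2:-→d3:-→d4:-→d5:-→d6:-→d7:-→d8:-→d9:-→d10:-→d11:-→d12:-→d13:-→d14:-→d15:-→d16:H2→d17:-→d18:-→d19:-→d20:-→d21:-→d22:-→d23:H4→d24:-→d25:H4→d26:-→d27:-→d28:-→d29:-→d30:-→d31:-→d32:H4  best=H4

== LOOKUPS ==
["H1","H1","H4","H1","H1","H1","H4","H0","H4","H4"]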